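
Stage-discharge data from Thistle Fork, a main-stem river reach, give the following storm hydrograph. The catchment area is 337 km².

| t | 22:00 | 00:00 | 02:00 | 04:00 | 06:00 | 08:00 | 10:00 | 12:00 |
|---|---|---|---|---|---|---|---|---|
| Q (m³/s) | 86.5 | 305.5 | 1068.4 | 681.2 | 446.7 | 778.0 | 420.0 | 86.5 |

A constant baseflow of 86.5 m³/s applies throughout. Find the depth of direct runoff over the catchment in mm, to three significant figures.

Direct runoff: 0.0, 219.0, 981.9, 594.7, 360.2, 691.5, 333.5, 0.0 m³/s; ΣQ_DR = 3181 m³/s.
V = ΣQ_DR · Δt = 3181 × 7200 s = 2.290 × 10^7 m³.
Over A = 337 km², depth = V / A = 68.0 mm.

d ≈ 68.0 mm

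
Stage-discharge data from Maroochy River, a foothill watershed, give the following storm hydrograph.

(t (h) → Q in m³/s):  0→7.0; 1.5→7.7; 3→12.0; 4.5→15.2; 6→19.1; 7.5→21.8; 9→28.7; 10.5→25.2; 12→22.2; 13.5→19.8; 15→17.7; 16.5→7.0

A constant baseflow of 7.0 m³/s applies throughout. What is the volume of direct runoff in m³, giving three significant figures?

V ≈ 6.45 × 10^5 m³

Direct-runoff ordinates (Q − Q_b): 0.0, 0.7, 5.0, 8.2, 12.1, 14.8, 21.7, 18.2, 15.2, 12.8, 10.7, 0.0 m³/s.
ΣQ_DR = 119.4 m³/s.
With Δt = 1.5 h = 5400 s, V = ΣQ_DR · Δt = 119.4 × 5400 = 6.45 × 10^5 m³.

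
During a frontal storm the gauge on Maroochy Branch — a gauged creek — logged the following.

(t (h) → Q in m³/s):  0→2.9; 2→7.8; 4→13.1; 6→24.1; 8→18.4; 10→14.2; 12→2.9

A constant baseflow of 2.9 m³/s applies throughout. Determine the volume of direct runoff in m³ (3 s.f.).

V ≈ 4.54 × 10^5 m³

Direct-runoff ordinates (Q − Q_b): 0.0, 4.9, 10.2, 21.2, 15.5, 11.3, 0.0 m³/s.
ΣQ_DR = 63.10 m³/s.
With Δt = 2 h = 7200 s, V = ΣQ_DR · Δt = 63.10 × 7200 = 4.54 × 10^5 m³.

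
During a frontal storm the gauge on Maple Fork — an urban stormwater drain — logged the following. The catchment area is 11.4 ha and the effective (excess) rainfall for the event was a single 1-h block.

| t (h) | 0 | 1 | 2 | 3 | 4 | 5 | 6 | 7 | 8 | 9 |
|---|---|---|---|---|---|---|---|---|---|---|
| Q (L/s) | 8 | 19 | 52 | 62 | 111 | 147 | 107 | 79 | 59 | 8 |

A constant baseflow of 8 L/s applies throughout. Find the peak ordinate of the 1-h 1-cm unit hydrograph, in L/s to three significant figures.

U_p ≈ 77.0 L/s

Direct runoff: 0.0, 11.0, 44.0, 54.0, 103.0, 139.0, 99.0, 71.0, 51.0, 0.0 L/s; ΣQ_DR = 572.0 L/s, peak = 139.0 L/s.
Runoff depth d = ΣQ_DR·Δt / A = 572.0 × 3600 / (11.4 ha) = 18.06 mm.
The 1-cm UH is the DRH scaled by (10 mm)/d, so U_p = 139.0 × 10/18.06 = 77.0 L/s.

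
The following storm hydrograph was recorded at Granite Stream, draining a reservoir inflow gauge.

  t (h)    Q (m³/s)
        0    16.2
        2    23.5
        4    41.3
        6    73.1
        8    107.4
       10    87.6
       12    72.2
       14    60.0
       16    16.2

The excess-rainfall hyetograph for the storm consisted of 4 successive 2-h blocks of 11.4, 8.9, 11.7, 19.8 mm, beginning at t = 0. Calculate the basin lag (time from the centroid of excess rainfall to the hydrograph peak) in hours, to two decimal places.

Centroid of excess rainfall: t_c = Σ P_i·t̄_i / ΣP_i = 4.5405 h (block centres at 1, 3, 5, 7 h).
Hydrograph peak occurs at t = 8 h, so basin lag t_L = 8 − 4.5405 = 3.46 h.

t_L ≈ 3.46 h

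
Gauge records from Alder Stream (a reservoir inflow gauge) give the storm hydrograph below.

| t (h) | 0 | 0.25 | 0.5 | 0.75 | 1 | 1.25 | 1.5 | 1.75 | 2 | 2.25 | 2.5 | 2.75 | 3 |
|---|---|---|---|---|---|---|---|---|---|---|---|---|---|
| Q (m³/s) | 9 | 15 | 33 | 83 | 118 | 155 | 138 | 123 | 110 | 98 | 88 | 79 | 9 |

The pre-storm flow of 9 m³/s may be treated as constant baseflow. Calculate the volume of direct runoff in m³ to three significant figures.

Direct-runoff ordinates (Q − Q_b): 0.0, 6.0, 24.0, 74.0, 109.0, 146.0, 129.0, 114.0, 101.0, 89.0, 79.0, 70.0, 0.0 m³/s.
ΣQ_DR = 941.0 m³/s.
With Δt = 0.25 h = 900 s, V = ΣQ_DR · Δt = 941.0 × 900 = 8.47 × 10^5 m³.

V ≈ 8.47 × 10^5 m³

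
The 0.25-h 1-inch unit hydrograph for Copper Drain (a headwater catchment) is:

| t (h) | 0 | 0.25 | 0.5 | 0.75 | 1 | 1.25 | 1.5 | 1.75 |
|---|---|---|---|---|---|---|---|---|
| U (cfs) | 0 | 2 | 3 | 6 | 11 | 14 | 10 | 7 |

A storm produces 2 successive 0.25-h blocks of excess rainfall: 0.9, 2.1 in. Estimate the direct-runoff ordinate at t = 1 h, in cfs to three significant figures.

Q ≈ 22.5 cfs

By discrete convolution, Q_j = Σ (P_i / 1 in) · U_{j−i}.
At t = 1 h (j=4): Q = (0.9/1)·11 + (2.1/1)·6 = 22.5 cfs.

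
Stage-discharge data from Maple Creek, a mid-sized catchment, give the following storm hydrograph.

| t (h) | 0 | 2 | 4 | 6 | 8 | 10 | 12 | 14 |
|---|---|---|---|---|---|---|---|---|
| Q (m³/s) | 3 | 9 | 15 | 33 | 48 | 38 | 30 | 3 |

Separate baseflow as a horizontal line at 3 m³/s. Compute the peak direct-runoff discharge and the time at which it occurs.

Subtracting baseflow gives direct-runoff ordinates: 0.0, 6.0, 12.0, 30.0, 45.0, 35.0, 27.0, 0.0 m³/s.
The maximum is 45.0 m³/s, occurring at the reading for t = 8 h.

Q_p = 45.0 m³/s at t = 8 h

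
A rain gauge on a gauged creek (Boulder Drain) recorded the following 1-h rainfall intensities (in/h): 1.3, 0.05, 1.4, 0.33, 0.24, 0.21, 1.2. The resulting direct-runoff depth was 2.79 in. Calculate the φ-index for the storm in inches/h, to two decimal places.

Only the 3 blocks with intensity above φ contribute runoff: 1.3, 1.4, 1.2 in/h.
Σ(I−φ)·Δt = d  ⇒  (1.3+1.4+1.2 − 3φ)·1 = 2.79
φ = (3.900 − 2.79/1) / 3 = 0.37 in/h.

φ ≈ 0.37 in/h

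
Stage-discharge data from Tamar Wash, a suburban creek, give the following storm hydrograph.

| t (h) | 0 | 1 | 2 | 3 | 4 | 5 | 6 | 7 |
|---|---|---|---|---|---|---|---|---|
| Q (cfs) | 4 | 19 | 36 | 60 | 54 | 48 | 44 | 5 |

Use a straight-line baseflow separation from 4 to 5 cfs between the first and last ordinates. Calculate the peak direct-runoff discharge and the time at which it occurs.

Q_p = 55.57 cfs at t = 3 h

Subtracting baseflow gives direct-runoff ordinates: 0.00, 14.86, 31.71, 55.57, 49.43, 43.29, 39.14, 0.00 cfs.
The maximum is 55.57 cfs, occurring at the reading for t = 3 h.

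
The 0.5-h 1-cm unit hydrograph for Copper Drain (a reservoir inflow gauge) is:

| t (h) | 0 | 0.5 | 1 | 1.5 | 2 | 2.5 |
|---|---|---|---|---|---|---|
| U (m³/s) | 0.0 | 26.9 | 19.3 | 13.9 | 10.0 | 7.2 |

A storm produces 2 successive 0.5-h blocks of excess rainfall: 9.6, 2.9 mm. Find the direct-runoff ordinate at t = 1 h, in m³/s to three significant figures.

By discrete convolution, Q_j = Σ (P_i / 10 mm) · U_{j−i}.
At t = 1 h (j=2): Q = (9.6/10)·19.3 + (2.9/10)·26.9 = 26.3 m³/s.

Q ≈ 26.3 m³/s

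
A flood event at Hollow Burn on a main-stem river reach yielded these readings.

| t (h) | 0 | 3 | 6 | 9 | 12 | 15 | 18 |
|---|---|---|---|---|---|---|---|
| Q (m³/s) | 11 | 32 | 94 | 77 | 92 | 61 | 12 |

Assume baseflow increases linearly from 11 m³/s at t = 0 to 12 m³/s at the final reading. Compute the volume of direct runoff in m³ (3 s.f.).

Direct-runoff ordinates (Q − Q_b): 0.00, 20.83, 82.67, 65.50, 80.33, 49.17, 0.00 m³/s.
ΣQ_DR = 298.5 m³/s.
With Δt = 3 h = 10800 s, V = ΣQ_DR · Δt = 298.5 × 10800 = 3.22 × 10^6 m³.

V ≈ 3.22 × 10^6 m³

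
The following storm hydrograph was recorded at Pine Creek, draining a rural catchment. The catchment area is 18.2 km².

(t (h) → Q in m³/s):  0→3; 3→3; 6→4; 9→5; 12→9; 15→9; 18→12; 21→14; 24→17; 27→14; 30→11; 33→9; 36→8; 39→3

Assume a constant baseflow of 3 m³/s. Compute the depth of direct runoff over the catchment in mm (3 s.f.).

d ≈ 46.9 mm

Direct runoff: 0.0, 0.0, 1.0, 2.0, 6.0, 6.0, 9.0, 11.0, 14.0, 11.0, 8.0, 6.0, 5.0, 0.0 m³/s; ΣQ_DR = 79.00 m³/s.
V = ΣQ_DR · Δt = 79.00 × 10800 s = 8.532 × 10^5 m³.
Over A = 18.2 km², depth = V / A = 46.9 mm.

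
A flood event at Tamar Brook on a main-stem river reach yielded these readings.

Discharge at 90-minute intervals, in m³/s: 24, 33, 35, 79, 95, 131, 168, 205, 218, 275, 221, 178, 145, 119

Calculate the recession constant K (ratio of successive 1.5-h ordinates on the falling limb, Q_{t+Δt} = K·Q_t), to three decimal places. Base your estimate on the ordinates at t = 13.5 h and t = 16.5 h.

Using the recession-limb readings at t = 13.5 h and t = 16.5 h: Q falls from 275 to 178 m³/s over 2 intervals.
K = (Q₂/Q₁)^(1/2) = (178/275)^(1/2) = 0.805.

K ≈ 0.805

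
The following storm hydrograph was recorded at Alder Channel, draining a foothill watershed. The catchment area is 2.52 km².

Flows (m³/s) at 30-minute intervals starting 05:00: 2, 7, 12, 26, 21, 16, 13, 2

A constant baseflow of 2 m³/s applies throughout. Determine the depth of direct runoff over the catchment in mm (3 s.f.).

d ≈ 59.3 mm

Direct runoff: 0.0, 5.0, 10.0, 24.0, 19.0, 14.0, 11.0, 0.0 m³/s; ΣQ_DR = 83.00 m³/s.
V = ΣQ_DR · Δt = 83.00 × 1800 s = 1.494 × 10^5 m³.
Over A = 2.52 km², depth = V / A = 59.3 mm.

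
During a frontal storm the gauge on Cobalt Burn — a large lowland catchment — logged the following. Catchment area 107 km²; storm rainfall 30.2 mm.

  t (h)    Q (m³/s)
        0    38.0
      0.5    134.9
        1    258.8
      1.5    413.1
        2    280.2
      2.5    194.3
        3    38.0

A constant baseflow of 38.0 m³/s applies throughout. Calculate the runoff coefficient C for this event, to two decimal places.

ΣQ_DR = 1091 m³/s; V = ΣQ_DR·Δt = 1.964 × 10^6 m³.
Runoff depth d = V / A = 18.36 mm.
C = d / P = 18.36 / 30.2 = 0.61.

C ≈ 0.61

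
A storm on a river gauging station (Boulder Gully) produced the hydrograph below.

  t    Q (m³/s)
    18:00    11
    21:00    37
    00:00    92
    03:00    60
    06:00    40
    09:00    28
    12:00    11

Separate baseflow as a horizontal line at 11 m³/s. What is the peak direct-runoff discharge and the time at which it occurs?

Subtracting baseflow gives direct-runoff ordinates: 0.0, 26.0, 81.0, 49.0, 29.0, 17.0, 0.0 m³/s.
The maximum is 81.0 m³/s, occurring at the reading for t = 00:00.

Q_p = 81.0 m³/s at t = 00:00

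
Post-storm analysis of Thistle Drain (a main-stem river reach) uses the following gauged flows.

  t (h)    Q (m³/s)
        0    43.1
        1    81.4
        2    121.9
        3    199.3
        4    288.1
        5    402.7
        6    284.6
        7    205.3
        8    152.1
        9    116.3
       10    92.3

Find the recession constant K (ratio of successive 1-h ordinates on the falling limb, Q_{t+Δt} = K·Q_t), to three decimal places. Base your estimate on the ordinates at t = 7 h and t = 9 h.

K ≈ 0.753

Using the recession-limb readings at t = 7 h and t = 9 h: Q falls from 205.3 to 116.3 m³/s over 2 intervals.
K = (Q₂/Q₁)^(1/2) = (116.3/205.3)^(1/2) = 0.753.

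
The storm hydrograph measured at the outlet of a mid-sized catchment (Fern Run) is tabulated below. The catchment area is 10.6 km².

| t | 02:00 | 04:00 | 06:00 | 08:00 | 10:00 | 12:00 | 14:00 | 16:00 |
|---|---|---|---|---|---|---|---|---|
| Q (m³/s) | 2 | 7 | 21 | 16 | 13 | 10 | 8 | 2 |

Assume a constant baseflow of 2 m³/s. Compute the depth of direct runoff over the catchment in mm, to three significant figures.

Direct runoff: 0.0, 5.0, 19.0, 14.0, 11.0, 8.0, 6.0, 0.0 m³/s; ΣQ_DR = 63.00 m³/s.
V = ΣQ_DR · Δt = 63.00 × 7200 s = 4.536 × 10^5 m³.
Over A = 10.6 km², depth = V / A = 42.8 mm.

d ≈ 42.8 mm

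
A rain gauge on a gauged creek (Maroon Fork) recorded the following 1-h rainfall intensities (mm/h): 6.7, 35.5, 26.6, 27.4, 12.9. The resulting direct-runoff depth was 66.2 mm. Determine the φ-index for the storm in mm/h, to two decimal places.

φ ≈ 9.05 mm/h

Only the 4 blocks with intensity above φ contribute runoff: 35.5, 26.6, 27.4, 12.9 mm/h.
Σ(I−φ)·Δt = d  ⇒  (35.5+26.6+27.4+12.9 − 4φ)·1 = 66.2
φ = (102.4 − 66.2/1) / 4 = 9.05 mm/h.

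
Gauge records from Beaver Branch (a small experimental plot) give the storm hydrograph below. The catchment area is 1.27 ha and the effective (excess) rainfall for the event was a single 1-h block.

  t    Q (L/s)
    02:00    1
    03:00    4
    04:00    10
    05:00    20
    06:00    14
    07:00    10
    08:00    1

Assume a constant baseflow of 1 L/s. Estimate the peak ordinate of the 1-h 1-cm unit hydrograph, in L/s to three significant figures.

Direct runoff: 0.0, 3.0, 9.0, 19.0, 13.0, 9.0, 0.0 L/s; ΣQ_DR = 53.00 L/s, peak = 19.0 L/s.
Runoff depth d = ΣQ_DR·Δt / A = 53.00 × 3600 / (1.27 ha) = 15.02 mm.
The 1-cm UH is the DRH scaled by (10 mm)/d, so U_p = 19.0 × 10/15.02 = 12.6 L/s.

U_p ≈ 12.6 L/s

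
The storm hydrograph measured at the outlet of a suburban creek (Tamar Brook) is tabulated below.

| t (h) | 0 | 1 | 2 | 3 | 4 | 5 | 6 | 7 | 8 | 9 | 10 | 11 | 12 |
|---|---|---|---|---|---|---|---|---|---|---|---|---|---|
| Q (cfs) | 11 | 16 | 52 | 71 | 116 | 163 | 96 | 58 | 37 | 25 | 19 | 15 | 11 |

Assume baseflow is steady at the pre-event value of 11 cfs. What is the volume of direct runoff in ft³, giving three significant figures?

V ≈ 1.97 × 10^6 ft³

Direct-runoff ordinates (Q − Q_b): 0.0, 5.0, 41.0, 60.0, 105.0, 152.0, 85.0, 47.0, 26.0, 14.0, 8.0, 4.0, 0.0 cfs.
ΣQ_DR = 547.0 cfs.
With Δt = 1 h = 3600 s, V = ΣQ_DR · Δt = 547.0 × 3600 = 1.97 × 10^6 ft³.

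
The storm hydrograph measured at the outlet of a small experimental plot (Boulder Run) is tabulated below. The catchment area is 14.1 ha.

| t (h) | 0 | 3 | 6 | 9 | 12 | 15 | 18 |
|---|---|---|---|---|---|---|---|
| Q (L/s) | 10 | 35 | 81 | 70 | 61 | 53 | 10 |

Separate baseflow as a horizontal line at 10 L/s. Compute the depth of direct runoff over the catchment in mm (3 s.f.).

d ≈ 19.1 mm

Direct runoff: 0.0, 25.0, 71.0, 60.0, 51.0, 43.0, 0.0 L/s; ΣQ_DR = 250.0 L/s.
V = ΣQ_DR · Δt = 250.0 × 10800 s = 2.700 × 10^6 L.
Over A = 14.1 ha, depth = V / A = 19.1 mm.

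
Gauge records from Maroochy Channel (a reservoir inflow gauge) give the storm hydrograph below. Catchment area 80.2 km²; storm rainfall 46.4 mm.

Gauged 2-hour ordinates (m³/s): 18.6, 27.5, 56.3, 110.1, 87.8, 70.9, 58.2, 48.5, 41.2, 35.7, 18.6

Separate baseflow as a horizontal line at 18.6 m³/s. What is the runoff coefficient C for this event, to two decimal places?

ΣQ_DR = 368.8 m³/s; V = ΣQ_DR·Δt = 2.655 × 10^6 m³.
Runoff depth d = V / A = 33.11 mm.
C = d / P = 33.11 / 46.4 = 0.71.

C ≈ 0.71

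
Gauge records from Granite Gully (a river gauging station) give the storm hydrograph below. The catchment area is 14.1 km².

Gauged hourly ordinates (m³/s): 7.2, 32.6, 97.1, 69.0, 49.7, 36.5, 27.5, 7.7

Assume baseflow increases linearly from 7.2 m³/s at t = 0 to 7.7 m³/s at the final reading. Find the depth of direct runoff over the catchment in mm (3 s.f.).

Direct runoff: 0.00, 25.33, 89.76, 61.59, 42.21, 28.94, 19.87, 0.00 m³/s; ΣQ_DR = 267.7 m³/s.
V = ΣQ_DR · Δt = 267.7 × 3600 s = 9.637 × 10^5 m³.
Over A = 14.1 km², depth = V / A = 68.3 mm.

d ≈ 68.3 mm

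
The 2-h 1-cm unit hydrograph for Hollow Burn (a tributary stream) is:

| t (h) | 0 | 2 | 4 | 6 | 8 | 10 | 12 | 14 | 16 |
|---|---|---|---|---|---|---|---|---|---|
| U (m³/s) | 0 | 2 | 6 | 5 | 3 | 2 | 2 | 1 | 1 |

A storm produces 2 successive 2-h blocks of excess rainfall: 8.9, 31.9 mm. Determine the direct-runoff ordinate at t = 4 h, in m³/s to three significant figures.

Q ≈ 11.7 m³/s

By discrete convolution, Q_j = Σ (P_i / 10 mm) · U_{j−i}.
At t = 4 h (j=2): Q = (8.9/10)·6 + (31.9/10)·2 = 11.7 m³/s.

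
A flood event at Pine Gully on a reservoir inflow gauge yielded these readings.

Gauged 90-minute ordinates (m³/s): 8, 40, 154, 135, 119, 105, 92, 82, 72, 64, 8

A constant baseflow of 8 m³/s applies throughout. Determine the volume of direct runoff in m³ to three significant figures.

V ≈ 4.27 × 10^6 m³

Direct-runoff ordinates (Q − Q_b): 0.0, 32.0, 146.0, 127.0, 111.0, 97.0, 84.0, 74.0, 64.0, 56.0, 0.0 m³/s.
ΣQ_DR = 791.0 m³/s.
With Δt = 1.5 h = 5400 s, V = ΣQ_DR · Δt = 791.0 × 5400 = 4.27 × 10^6 m³.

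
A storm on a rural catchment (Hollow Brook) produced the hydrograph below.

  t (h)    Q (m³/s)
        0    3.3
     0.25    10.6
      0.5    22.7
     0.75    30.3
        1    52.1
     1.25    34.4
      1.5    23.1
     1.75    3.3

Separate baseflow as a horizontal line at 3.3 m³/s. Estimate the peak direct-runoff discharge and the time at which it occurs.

Q_p = 48.8 m³/s at t = 1 h

Subtracting baseflow gives direct-runoff ordinates: 0.0, 7.3, 19.4, 27.0, 48.8, 31.1, 19.8, 0.0 m³/s.
The maximum is 48.8 m³/s, occurring at the reading for t = 1 h.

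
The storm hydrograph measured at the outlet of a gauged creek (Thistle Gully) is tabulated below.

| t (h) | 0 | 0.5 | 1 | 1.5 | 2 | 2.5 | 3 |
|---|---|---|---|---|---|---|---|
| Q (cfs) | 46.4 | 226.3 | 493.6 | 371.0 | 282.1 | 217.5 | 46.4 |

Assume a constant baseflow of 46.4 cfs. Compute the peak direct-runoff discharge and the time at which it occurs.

Subtracting baseflow gives direct-runoff ordinates: 0.0, 179.9, 447.2, 324.6, 235.7, 171.1, 0.0 cfs.
The maximum is 447.2 cfs, occurring at the reading for t = 1 h.

Q_p = 447.2 cfs at t = 1 h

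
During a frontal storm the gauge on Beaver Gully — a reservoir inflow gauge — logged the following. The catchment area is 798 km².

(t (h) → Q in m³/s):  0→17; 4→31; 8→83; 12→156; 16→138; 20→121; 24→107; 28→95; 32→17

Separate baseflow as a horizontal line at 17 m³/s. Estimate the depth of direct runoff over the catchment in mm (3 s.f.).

d ≈ 11.0 mm

Direct runoff: 0.0, 14.0, 66.0, 139.0, 121.0, 104.0, 90.0, 78.0, 0.0 m³/s; ΣQ_DR = 612.0 m³/s.
V = ΣQ_DR · Δt = 612.0 × 14400 s = 8.813 × 10^6 m³.
Over A = 798 km², depth = V / A = 11.0 mm.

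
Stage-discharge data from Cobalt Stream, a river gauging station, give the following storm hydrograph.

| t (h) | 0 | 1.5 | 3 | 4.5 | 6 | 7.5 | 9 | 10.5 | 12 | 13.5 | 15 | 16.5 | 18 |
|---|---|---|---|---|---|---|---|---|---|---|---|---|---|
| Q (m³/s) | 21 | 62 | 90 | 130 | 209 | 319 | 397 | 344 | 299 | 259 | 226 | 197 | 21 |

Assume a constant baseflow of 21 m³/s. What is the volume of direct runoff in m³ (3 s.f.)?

V ≈ 1.24 × 10^7 m³

Direct-runoff ordinates (Q − Q_b): 0.0, 41.0, 69.0, 109.0, 188.0, 298.0, 376.0, 323.0, 278.0, 238.0, 205.0, 176.0, 0.0 m³/s.
ΣQ_DR = 2301 m³/s.
With Δt = 1.5 h = 5400 s, V = ΣQ_DR · Δt = 2301 × 5400 = 1.24 × 10^7 m³.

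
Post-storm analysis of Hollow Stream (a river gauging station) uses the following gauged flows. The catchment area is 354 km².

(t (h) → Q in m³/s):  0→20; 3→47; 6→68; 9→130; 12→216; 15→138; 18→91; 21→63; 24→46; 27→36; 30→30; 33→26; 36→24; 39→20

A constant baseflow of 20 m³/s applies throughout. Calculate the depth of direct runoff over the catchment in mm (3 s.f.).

d ≈ 20.6 mm

Direct runoff: 0.0, 27.0, 48.0, 110.0, 196.0, 118.0, 71.0, 43.0, 26.0, 16.0, 10.0, 6.0, 4.0, 0.0 m³/s; ΣQ_DR = 675.0 m³/s.
V = ΣQ_DR · Δt = 675.0 × 10800 s = 7.290 × 10^6 m³.
Over A = 354 km², depth = V / A = 20.6 mm.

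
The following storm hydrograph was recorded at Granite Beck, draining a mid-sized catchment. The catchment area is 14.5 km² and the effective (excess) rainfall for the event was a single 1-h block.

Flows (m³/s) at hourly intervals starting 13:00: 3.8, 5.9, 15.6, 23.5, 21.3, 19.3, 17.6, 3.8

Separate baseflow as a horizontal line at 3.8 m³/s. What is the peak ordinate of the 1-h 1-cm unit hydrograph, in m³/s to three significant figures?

U_p ≈ 9.87 m³/s

Direct runoff: 0.0, 2.1, 11.8, 19.7, 17.5, 15.5, 13.8, 0.0 m³/s; ΣQ_DR = 80.40 m³/s, peak = 19.7 m³/s.
Runoff depth d = ΣQ_DR·Δt / A = 80.40 × 3600 / (14.5 km²) = 19.96 mm.
The 1-cm UH is the DRH scaled by (10 mm)/d, so U_p = 19.7 × 10/19.96 = 9.87 m³/s.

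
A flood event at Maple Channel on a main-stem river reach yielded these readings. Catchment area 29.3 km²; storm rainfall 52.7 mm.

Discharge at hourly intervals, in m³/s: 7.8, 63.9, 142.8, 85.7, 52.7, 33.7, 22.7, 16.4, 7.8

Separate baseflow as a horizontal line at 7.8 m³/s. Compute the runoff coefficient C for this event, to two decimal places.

ΣQ_DR = 363.3 m³/s; V = ΣQ_DR·Δt = 1.308 × 10^6 m³.
Runoff depth d = V / A = 44.64 mm.
C = d / P = 44.64 / 52.7 = 0.85.

C ≈ 0.85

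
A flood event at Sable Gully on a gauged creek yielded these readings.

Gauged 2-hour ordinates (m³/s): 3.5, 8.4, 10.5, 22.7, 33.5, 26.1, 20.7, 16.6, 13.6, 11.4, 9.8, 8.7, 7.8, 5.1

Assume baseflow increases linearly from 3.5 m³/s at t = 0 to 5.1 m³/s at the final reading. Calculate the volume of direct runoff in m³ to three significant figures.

Direct-runoff ordinates (Q − Q_b): 0.00, 4.78, 6.75, 18.83, 29.51, 21.98, 16.46, 12.24, 9.12, 6.79, 5.07, 3.85, 2.82, 0.00 m³/s.
ΣQ_DR = 138.2 m³/s.
With Δt = 2 h = 7200 s, V = ΣQ_DR · Δt = 138.2 × 7200 = 9.95 × 10^5 m³.

V ≈ 9.95 × 10^5 m³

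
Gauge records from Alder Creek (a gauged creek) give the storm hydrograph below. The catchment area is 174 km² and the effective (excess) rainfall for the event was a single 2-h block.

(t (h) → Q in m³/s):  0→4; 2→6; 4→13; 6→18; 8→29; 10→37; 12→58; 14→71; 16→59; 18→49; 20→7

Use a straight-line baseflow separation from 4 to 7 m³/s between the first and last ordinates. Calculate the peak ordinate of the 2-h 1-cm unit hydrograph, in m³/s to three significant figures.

Direct runoff: 0.00, 1.70, 8.40, 13.10, 23.80, 31.50, 52.20, 64.90, 52.60, 42.30, 0.00 m³/s; ΣQ_DR = 290.5 m³/s, peak = 64.90 m³/s.
Runoff depth d = ΣQ_DR·Δt / A = 290.5 × 7200 / (174 km²) = 12.02 mm.
The 1-cm UH is the DRH scaled by (10 mm)/d, so U_p = 64.90 × 10/12.02 = 54.0 m³/s.

U_p ≈ 54.0 m³/s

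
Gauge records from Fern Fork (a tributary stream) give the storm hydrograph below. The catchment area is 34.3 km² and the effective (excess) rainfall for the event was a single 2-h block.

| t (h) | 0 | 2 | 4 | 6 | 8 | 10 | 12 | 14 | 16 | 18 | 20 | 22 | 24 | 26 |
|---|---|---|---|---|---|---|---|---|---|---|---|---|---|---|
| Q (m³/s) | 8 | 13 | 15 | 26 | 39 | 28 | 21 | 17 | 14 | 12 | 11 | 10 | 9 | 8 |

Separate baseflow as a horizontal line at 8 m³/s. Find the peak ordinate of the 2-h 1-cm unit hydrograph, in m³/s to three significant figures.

Direct runoff: 0.0, 5.0, 7.0, 18.0, 31.0, 20.0, 13.0, 9.0, 6.0, 4.0, 3.0, 2.0, 1.0, 0.0 m³/s; ΣQ_DR = 119.0 m³/s, peak = 31.0 m³/s.
Runoff depth d = ΣQ_DR·Δt / A = 119.0 × 7200 / (34.3 km²) = 24.98 mm.
The 1-cm UH is the DRH scaled by (10 mm)/d, so U_p = 31.0 × 10/24.98 = 12.4 m³/s.

U_p ≈ 12.4 m³/s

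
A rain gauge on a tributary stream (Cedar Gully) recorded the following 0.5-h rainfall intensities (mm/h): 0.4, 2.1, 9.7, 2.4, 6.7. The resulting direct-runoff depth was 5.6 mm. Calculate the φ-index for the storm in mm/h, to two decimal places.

Only the 2 blocks with intensity above φ contribute runoff: 9.7, 6.7 mm/h.
Σ(I−φ)·Δt = d  ⇒  (9.7+6.7 − 2φ)·0.5 = 5.6
φ = (16.40 − 5.6/0.5) / 2 = 2.60 mm/h.

φ ≈ 2.60 mm/h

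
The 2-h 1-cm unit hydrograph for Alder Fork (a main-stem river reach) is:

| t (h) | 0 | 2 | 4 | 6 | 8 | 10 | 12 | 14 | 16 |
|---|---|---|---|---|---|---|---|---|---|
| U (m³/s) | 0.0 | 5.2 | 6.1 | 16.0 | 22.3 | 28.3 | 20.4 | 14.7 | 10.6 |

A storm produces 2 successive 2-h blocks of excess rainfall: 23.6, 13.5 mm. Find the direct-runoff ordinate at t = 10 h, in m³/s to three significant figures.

By discrete convolution, Q_j = Σ (P_i / 10 mm) · U_{j−i}.
At t = 10 h (j=5): Q = (23.6/10)·28.3 + (13.5/10)·22.3 = 96.9 m³/s.

Q ≈ 96.9 m³/s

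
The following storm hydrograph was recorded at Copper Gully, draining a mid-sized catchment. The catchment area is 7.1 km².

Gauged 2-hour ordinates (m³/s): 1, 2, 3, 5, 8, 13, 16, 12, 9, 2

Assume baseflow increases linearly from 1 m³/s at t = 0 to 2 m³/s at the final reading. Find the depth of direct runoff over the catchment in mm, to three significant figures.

d ≈ 56.8 mm

Direct runoff: 0.00, 0.89, 1.78, 3.67, 6.56, 11.44, 14.33, 10.22, 7.11, 0.00 m³/s; ΣQ_DR = 56.00 m³/s.
V = ΣQ_DR · Δt = 56.00 × 7200 s = 4.032 × 10^5 m³.
Over A = 7.1 km², depth = V / A = 56.8 mm.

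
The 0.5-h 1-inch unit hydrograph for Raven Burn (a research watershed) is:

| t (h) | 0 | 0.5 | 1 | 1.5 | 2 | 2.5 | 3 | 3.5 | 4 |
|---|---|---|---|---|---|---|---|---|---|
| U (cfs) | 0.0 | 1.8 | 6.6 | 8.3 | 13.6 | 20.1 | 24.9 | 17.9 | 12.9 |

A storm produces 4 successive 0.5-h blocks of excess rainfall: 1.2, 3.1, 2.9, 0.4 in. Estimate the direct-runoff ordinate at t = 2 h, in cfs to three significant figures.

By discrete convolution, Q_j = Σ (P_i / 1 in) · U_{j−i}.
At t = 2 h (j=4): Q = (1.2/1)·13.6 + (3.1/1)·8.3 + (2.9/1)·6.6 + (0.4/1)·1.8 = 61.9 cfs.

Q ≈ 61.9 cfs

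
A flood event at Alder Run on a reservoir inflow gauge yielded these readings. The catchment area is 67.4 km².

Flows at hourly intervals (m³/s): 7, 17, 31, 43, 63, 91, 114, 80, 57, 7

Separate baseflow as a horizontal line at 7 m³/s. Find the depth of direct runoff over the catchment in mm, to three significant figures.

Direct runoff: 0.0, 10.0, 24.0, 36.0, 56.0, 84.0, 107.0, 73.0, 50.0, 0.0 m³/s; ΣQ_DR = 440.0 m³/s.
V = ΣQ_DR · Δt = 440.0 × 3600 s = 1.584 × 10^6 m³.
Over A = 67.4 km², depth = V / A = 23.5 mm.

d ≈ 23.5 mm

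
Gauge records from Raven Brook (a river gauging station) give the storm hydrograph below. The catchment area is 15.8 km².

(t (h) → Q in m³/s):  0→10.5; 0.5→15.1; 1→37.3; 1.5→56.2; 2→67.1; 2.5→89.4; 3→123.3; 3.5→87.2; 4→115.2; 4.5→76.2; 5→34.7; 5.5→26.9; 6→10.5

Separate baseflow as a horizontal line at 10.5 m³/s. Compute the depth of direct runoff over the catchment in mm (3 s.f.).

Direct runoff: 0.0, 4.6, 26.8, 45.7, 56.6, 78.9, 112.8, 76.7, 104.7, 65.7, 24.2, 16.4, 0.0 m³/s; ΣQ_DR = 613.1 m³/s.
V = ΣQ_DR · Δt = 613.1 × 1800 s = 1.104 × 10^6 m³.
Over A = 15.8 km², depth = V / A = 69.8 mm.

d ≈ 69.8 mm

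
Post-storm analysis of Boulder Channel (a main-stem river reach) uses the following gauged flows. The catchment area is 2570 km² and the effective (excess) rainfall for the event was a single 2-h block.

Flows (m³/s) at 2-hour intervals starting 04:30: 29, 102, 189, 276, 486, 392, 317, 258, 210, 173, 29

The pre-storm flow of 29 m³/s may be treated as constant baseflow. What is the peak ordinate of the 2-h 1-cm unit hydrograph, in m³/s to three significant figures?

U_p ≈ 762 m³/s

Direct runoff: 0.0, 73.0, 160.0, 247.0, 457.0, 363.0, 288.0, 229.0, 181.0, 144.0, 0.0 m³/s; ΣQ_DR = 2142 m³/s, peak = 457.0 m³/s.
Runoff depth d = ΣQ_DR·Δt / A = 2142 × 7200 / (2570 km²) = 6.001 mm.
The 1-cm UH is the DRH scaled by (10 mm)/d, so U_p = 457.0 × 10/6.001 = 762 m³/s.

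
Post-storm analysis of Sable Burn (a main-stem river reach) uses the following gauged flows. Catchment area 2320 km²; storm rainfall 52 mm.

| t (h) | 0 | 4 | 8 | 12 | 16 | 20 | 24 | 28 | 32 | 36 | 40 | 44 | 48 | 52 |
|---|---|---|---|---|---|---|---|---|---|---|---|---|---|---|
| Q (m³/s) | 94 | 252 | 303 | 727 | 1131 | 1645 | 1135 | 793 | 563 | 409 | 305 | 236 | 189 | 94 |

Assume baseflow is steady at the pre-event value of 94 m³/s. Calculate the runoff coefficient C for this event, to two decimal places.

ΣQ_DR = 6560 m³/s; V = ΣQ_DR·Δt = 9.446 × 10^7 m³.
Runoff depth d = V / A = 40.72 mm.
C = d / P = 40.72 / 52 = 0.78.

C ≈ 0.78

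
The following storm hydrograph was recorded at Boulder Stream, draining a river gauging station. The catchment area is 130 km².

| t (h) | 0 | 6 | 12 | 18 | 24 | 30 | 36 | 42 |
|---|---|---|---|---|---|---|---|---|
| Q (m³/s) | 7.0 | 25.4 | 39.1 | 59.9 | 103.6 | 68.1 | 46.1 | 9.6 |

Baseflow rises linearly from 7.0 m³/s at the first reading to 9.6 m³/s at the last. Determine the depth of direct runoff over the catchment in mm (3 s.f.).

Direct runoff: 0.00, 18.03, 31.36, 51.79, 95.11, 59.24, 36.87, 0.00 m³/s; ΣQ_DR = 292.4 m³/s.
V = ΣQ_DR · Δt = 292.4 × 21600 s = 6.316 × 10^6 m³.
Over A = 130 km², depth = V / A = 48.6 mm.

d ≈ 48.6 mm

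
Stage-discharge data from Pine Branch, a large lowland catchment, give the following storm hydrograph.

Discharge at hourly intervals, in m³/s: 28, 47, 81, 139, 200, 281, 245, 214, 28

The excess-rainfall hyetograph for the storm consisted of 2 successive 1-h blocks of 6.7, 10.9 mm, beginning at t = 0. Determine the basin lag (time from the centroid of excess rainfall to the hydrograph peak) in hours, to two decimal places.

Centroid of excess rainfall: t_c = Σ P_i·t̄_i / ΣP_i = 1.1193 h (block centres at 0.5, 1.5 h).
Hydrograph peak occurs at t = 5 h, so basin lag t_L = 5 − 1.1193 = 3.88 h.

t_L ≈ 3.88 h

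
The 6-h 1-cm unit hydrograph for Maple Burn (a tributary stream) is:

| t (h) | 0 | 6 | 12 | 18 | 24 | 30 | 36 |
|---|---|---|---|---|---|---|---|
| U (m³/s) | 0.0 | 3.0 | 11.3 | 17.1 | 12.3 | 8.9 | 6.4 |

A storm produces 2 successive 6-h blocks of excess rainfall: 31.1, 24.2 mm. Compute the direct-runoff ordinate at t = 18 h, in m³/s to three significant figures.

By discrete convolution, Q_j = Σ (P_i / 10 mm) · U_{j−i}.
At t = 18 h (j=3): Q = (31.1/10)·17.1 + (24.2/10)·11.3 = 80.5 m³/s.

Q ≈ 80.5 m³/s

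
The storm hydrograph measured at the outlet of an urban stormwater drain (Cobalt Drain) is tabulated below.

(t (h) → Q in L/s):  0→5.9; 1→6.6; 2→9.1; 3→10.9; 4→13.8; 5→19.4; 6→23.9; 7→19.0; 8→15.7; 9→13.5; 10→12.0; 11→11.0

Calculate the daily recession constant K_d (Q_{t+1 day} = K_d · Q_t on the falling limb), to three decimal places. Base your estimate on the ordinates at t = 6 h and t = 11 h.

K_d ≈ 0.024

Between t = 6 h and t = 11 h the flow falls from 23.9 to 11.0 L/s over 5×1 h = 5 h.
Per-interval ratio K = (11.0/23.9)^(1/5) = 0.8562; K_d = K^(24/1) = 0.024.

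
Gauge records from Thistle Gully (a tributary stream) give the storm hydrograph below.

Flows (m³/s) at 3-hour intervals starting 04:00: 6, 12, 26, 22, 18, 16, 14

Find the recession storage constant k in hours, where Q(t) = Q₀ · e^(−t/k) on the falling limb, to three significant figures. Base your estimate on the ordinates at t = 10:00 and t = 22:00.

k ≈ 19.4 h

On the falling limb, Q drops from 26 to 14 m³/s between t = 10:00 and t = 22:00 (Δt = 12 h).
k = −Δt / ln(Q₂/Q₁) = −12 / ln(14/26) = 19.4 h.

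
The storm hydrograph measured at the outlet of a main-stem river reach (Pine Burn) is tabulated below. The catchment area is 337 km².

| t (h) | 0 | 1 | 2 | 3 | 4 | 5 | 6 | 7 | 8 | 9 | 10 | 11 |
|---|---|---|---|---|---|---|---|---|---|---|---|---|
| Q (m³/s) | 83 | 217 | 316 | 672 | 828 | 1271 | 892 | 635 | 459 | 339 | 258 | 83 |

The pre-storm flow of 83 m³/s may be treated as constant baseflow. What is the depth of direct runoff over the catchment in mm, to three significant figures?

d ≈ 54.0 mm

Direct runoff: 0.0, 134.0, 233.0, 589.0, 745.0, 1188.0, 809.0, 552.0, 376.0, 256.0, 175.0, 0.0 m³/s; ΣQ_DR = 5057 m³/s.
V = ΣQ_DR · Δt = 5057 × 3600 s = 1.821 × 10^7 m³.
Over A = 337 km², depth = V / A = 54.0 mm.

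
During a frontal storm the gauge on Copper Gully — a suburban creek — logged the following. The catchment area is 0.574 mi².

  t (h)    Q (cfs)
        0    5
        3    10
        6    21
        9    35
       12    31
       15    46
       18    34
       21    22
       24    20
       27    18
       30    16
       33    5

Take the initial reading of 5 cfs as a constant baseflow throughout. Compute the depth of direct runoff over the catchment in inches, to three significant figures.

Direct runoff: 0.0, 5.0, 16.0, 30.0, 26.0, 41.0, 29.0, 17.0, 15.0, 13.0, 11.0, 0.0 cfs; ΣQ_DR = 203.0 cfs.
V = ΣQ_DR · Δt = 203.0 × 10800 s = 2.192 × 10^6 ft³.
Over A = 0.574 mi², depth = V / A = 1.64 in.

d ≈ 1.64 in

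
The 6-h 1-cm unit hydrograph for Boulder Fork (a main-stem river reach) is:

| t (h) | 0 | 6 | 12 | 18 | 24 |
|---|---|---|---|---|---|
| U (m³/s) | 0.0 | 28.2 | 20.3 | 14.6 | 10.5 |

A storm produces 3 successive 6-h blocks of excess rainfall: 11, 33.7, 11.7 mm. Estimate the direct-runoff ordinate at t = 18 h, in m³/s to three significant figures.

Q ≈ 117 m³/s

By discrete convolution, Q_j = Σ (P_i / 10 mm) · U_{j−i}.
At t = 18 h (j=3): Q = (11/10)·14.6 + (33.7/10)·20.3 + (11.7/10)·28.2 = 117 m³/s.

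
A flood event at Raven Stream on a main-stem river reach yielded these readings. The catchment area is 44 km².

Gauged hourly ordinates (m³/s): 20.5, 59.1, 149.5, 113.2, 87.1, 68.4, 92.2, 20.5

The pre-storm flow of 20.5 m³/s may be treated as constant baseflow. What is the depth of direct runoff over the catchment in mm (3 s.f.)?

d ≈ 36.5 mm

Direct runoff: 0.0, 38.6, 129.0, 92.7, 66.6, 47.9, 71.7, 0.0 m³/s; ΣQ_DR = 446.5 m³/s.
V = ΣQ_DR · Δt = 446.5 × 3600 s = 1.607 × 10^6 m³.
Over A = 44 km², depth = V / A = 36.5 mm.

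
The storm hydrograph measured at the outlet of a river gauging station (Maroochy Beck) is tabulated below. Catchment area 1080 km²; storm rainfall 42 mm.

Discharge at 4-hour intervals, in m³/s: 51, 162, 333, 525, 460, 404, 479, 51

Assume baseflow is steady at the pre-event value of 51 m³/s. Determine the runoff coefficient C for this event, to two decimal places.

C ≈ 0.65

ΣQ_DR = 2057 m³/s; V = ΣQ_DR·Δt = 2.962 × 10^7 m³.
Runoff depth d = V / A = 27.43 mm.
C = d / P = 27.43 / 42 = 0.65.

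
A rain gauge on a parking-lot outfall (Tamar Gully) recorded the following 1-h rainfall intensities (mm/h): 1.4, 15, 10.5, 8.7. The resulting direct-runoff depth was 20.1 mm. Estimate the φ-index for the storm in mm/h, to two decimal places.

Only the 3 blocks with intensity above φ contribute runoff: 15, 10.5, 8.7 mm/h.
Σ(I−φ)·Δt = d  ⇒  (15+10.5+8.7 − 3φ)·1 = 20.1
φ = (34.20 − 20.1/1) / 3 = 4.70 mm/h.

φ ≈ 4.70 mm/h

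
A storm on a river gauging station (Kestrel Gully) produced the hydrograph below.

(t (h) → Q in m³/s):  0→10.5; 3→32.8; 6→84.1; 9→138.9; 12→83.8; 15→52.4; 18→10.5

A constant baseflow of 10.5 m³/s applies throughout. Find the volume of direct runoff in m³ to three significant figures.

Direct-runoff ordinates (Q − Q_b): 0.0, 22.3, 73.6, 128.4, 73.3, 41.9, 0.0 m³/s.
ΣQ_DR = 339.5 m³/s.
With Δt = 3 h = 10800 s, V = ΣQ_DR · Δt = 339.5 × 10800 = 3.67 × 10^6 m³.

V ≈ 3.67 × 10^6 m³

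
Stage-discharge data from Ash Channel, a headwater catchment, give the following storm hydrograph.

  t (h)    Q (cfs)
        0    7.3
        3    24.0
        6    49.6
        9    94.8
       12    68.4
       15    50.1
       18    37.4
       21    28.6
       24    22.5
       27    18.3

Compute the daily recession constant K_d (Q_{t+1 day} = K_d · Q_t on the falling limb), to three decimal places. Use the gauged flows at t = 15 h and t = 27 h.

Between t = 15 h and t = 27 h the flow falls from 50.1 to 18.3 cfs over 4×3 h = 12 h.
Per-interval ratio K = (18.3/50.1)^(1/4) = 0.7774; K_d = K^(24/3) = 0.133.

K_d ≈ 0.133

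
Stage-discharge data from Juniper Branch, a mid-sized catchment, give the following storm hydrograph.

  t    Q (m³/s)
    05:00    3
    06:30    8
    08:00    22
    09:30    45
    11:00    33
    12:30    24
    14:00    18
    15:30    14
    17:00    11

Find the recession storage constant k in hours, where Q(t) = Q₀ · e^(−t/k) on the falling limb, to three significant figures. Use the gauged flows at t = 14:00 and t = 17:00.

On the falling limb, Q drops from 18 to 11 m³/s between t = 14:00 and t = 17:00 (Δt = 3 h).
k = −Δt / ln(Q₂/Q₁) = −3 / ln(11/18) = 6.09 h.

k ≈ 6.09 h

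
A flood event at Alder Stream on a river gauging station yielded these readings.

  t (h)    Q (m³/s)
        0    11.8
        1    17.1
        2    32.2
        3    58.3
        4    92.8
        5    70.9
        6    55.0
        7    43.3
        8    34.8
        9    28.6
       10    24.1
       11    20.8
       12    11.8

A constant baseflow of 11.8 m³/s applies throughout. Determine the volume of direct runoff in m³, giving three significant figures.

V ≈ 1.25 × 10^6 m³

Direct-runoff ordinates (Q − Q_b): 0.0, 5.3, 20.4, 46.5, 81.0, 59.1, 43.2, 31.5, 23.0, 16.8, 12.3, 9.0, 0.0 m³/s.
ΣQ_DR = 348.1 m³/s.
With Δt = 1 h = 3600 s, V = ΣQ_DR · Δt = 348.1 × 3600 = 1.25 × 10^6 m³.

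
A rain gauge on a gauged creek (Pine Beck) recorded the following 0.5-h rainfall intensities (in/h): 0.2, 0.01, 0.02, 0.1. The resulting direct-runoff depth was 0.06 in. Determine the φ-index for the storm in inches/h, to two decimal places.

φ ≈ 0.09 in/h

Only the 2 blocks with intensity above φ contribute runoff: 0.2, 0.1 in/h.
Σ(I−φ)·Δt = d  ⇒  (0.2+0.1 − 2φ)·0.5 = 0.06
φ = (0.3000 − 0.06/0.5) / 2 = 0.09 in/h.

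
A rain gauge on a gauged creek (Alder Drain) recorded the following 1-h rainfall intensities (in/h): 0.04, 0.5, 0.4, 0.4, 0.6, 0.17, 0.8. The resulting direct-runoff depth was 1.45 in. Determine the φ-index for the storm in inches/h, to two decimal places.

φ ≈ 0.25 in/h

Only the 5 blocks with intensity above φ contribute runoff: 0.5, 0.4, 0.4, 0.6, 0.8 in/h.
Σ(I−φ)·Δt = d  ⇒  (0.5+0.4+0.4+0.6+0.8 − 5φ)·1 = 1.45
φ = (2.700 − 1.45/1) / 5 = 0.25 in/h.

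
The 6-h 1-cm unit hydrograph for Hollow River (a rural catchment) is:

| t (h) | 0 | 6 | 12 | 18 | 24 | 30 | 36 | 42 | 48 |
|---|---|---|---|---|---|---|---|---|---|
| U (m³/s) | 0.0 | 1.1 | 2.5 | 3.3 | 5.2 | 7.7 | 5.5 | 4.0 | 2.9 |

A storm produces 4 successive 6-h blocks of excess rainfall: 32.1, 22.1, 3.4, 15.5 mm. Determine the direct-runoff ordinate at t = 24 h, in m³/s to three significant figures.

Q ≈ 26.5 m³/s

By discrete convolution, Q_j = Σ (P_i / 10 mm) · U_{j−i}.
At t = 24 h (j=4): Q = (32.1/10)·5.2 + (22.1/10)·3.3 + (3.4/10)·2.5 + (15.5/10)·1.1 = 26.5 m³/s.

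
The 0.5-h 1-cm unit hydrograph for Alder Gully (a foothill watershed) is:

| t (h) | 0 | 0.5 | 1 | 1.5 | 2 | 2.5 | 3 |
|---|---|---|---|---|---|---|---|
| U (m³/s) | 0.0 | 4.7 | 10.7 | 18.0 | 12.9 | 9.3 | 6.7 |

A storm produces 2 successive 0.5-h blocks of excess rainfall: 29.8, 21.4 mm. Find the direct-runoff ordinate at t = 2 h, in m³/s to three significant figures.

By discrete convolution, Q_j = Σ (P_i / 10 mm) · U_{j−i}.
At t = 2 h (j=4): Q = (29.8/10)·12.9 + (21.4/10)·18.0 = 77.0 m³/s.

Q ≈ 77.0 m³/s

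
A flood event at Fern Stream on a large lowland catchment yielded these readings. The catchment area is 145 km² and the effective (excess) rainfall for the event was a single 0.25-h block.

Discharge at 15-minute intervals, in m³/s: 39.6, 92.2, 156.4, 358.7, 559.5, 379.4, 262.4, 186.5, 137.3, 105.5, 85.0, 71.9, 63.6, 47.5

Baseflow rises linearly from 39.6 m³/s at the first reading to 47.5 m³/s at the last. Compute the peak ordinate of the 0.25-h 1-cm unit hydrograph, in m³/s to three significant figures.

U_p ≈ 431 m³/s

Direct runoff: 0.00, 51.99, 115.58, 317.28, 517.47, 336.76, 219.15, 142.65, 92.84, 60.43, 39.32, 25.62, 16.71, 0.00 m³/s; ΣQ_DR = 1936 m³/s, peak = 517.47 m³/s.
Runoff depth d = ΣQ_DR·Δt / A = 1936 × 900 / (145 km²) = 12.02 mm.
The 1-cm UH is the DRH scaled by (10 mm)/d, so U_p = 517.47 × 10/12.02 = 431 m³/s.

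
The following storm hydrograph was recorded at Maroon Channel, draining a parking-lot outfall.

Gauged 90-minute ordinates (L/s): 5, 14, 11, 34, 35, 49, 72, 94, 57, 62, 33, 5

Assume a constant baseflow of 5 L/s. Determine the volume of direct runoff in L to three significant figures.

V ≈ 2.22 × 10^6 L

Direct-runoff ordinates (Q − Q_b): 0.0, 9.0, 6.0, 29.0, 30.0, 44.0, 67.0, 89.0, 52.0, 57.0, 28.0, 0.0 L/s.
ΣQ_DR = 411.0 L/s.
With Δt = 1.5 h = 5400 s, V = ΣQ_DR · Δt = 411.0 × 5400 = 2.22 × 10^6 L.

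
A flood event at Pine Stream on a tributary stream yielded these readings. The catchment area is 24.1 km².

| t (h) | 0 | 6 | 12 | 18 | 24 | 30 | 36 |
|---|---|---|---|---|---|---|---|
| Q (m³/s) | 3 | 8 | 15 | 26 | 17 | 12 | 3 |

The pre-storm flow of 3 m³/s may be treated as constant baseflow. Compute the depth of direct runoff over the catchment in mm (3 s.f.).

Direct runoff: 0.0, 5.0, 12.0, 23.0, 14.0, 9.0, 0.0 m³/s; ΣQ_DR = 63.00 m³/s.
V = ΣQ_DR · Δt = 63.00 × 21600 s = 1.361 × 10^6 m³.
Over A = 24.1 km², depth = V / A = 56.5 mm.

d ≈ 56.5 mm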